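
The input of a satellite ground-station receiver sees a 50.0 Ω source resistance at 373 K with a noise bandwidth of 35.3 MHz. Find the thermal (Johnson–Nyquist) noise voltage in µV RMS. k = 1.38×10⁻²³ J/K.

V_n = √(4kTRB)
4kTRB = 4 × 1.38×10⁻²³ × 373 × 5.00×10¹ × 3.53×10⁷ = 3.63×10⁻¹¹ V²
V_n = √(3.63×10⁻¹¹) = 6.03×10⁻⁶ V = 6.03 µV

6.03 µV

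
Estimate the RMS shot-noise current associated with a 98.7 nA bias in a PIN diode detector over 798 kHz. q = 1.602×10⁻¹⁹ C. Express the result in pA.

159 pA

I_n = √(2qI·B)
2qI·B = 2 × 1.602×10⁻¹⁹ × 9.87×10⁻⁸ × 7.98×10⁵ = 2.52×10⁻²⁰ A²
I_n = √(2.52×10⁻²⁰) = 1.59×10⁻¹⁰ A = 159 pA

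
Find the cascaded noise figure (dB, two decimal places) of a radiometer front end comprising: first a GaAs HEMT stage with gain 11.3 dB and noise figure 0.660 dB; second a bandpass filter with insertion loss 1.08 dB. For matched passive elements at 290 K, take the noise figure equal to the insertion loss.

0.74 dB

Convert to linear (a loss of L dB is a gain of −L dB): F_i = 10^(NF_i/10), G_i = 10^(G_i,dB/10)
  Stage 1: F_1 = 10^(0.660/10) = 1.164, G_1 = 10^(11.3/10) = 13.49
  Stage 2: F_2 = 10^(1.08/10) = 1.282, G_2 = 10^(−1.08/10) = 0.7798
Friis cascade:
  F = 1.164 + (1.282 − 1)/13.49 = 1.185
NF = 10 log₁₀(1.185) = 0.74 dB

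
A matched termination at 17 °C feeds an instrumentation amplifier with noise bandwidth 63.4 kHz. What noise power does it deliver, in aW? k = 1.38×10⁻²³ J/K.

T = 17 °C + 273.15 = 290.15 K
P_n = kTB = 1.38×10⁻²³ × 290.15 × 6.34×10⁴ = 2.54×10⁻¹⁶ W = 254 aW

254 aW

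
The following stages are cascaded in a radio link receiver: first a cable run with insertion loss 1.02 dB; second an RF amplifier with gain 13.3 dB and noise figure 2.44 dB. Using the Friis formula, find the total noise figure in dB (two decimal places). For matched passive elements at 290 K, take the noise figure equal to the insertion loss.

Convert to linear (a loss of L dB is a gain of −L dB): F_i = 10^(NF_i/10), G_i = 10^(G_i,dB/10)
  Stage 1: F_1 = 10^(1.02/10) = 1.265, G_1 = 10^(−1.02/10) = 0.7907
  Stage 2: F_2 = 10^(2.44/10) = 1.754, G_2 = 10^(13.3/10) = 21.38
Friis cascade:
  F = 1.265 + (1.754 − 1)/0.7907 = 2.218
NF = 10 log₁₀(2.218) = 3.46 dB

3.46 dB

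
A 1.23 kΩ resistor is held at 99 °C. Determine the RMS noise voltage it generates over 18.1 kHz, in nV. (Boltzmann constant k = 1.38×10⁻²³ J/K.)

T = 99 °C + 273.15 = 372.15 K
V_n = √(4kTRB)
4kTRB = 4 × 1.38×10⁻²³ × 372.15 × 1.23×10³ × 1.81×10⁴ = 4.57×10⁻¹³ V²
V_n = √(4.57×10⁻¹³) = 6.76×10⁻⁷ V = 676 nV

676 nV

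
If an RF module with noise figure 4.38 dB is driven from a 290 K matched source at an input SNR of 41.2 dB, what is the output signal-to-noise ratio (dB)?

By definition F = SNR_in/SNR_out, so in dB: SNR_out = SNR_in − NF
SNR_out = 41.2 − 4.38 = 36.82 dB

36.82 dB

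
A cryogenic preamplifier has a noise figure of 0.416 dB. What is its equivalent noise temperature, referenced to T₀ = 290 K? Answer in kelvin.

29.2 K

F = 10^(0.416/10) = 1.10053
T_e = (F − 1)·T₀ = (1.10053 − 1) × 290 = 29.2 K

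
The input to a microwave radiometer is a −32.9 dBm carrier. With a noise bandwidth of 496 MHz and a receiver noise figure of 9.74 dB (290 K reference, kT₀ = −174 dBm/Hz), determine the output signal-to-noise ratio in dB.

Noise floor: N = −174 + 10 log₁₀(B) + NF
10 log₁₀(4.96×10⁸) = 86.95 dB
N = −174 + 86.95 + 9.74 = −77.31 dBm
SNR = P_sig − N = −32.9 − (−77.31) = 44.41 dB → 44.4 dB

44.4 dB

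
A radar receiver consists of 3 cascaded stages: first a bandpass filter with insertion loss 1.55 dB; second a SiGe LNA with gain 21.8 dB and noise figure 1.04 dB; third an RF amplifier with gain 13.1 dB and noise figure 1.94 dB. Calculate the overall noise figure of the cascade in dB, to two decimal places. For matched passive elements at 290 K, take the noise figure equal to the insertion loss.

Convert to linear (a loss of L dB is a gain of −L dB): F_i = 10^(NF_i/10), G_i = 10^(G_i,dB/10)
  Stage 1: F_1 = 10^(1.55/10) = 1.429, G_1 = 10^(−1.55/10) = 0.6998
  Stage 2: F_2 = 10^(1.04/10) = 1.271, G_2 = 10^(21.8/10) = 151.4
  Stage 3: F_3 = 10^(1.94/10) = 1.563, G_3 = 10^(13.1/10) = 20.42
Friis cascade:
  F = 1.429 + (1.271 − 1)/0.6998 + (1.563 − 1)/105.9 = 1.821
NF = 10 log₁₀(1.821) = 2.60 dB

2.60 dB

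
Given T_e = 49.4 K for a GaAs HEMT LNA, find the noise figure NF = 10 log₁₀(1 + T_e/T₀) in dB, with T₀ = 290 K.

F = 1 + T_e/T₀ = 1 + 49.4/290 = 1.17034
NF = 10 log₁₀(1.17034) = 0.683 dB

0.683 dB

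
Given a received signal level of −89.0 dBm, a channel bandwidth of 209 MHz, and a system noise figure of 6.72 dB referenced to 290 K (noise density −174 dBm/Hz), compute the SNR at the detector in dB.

−4.9 dB

Noise floor: N = −174 + 10 log₁₀(B) + NF
10 log₁₀(2.09×10⁸) = 83.2 dB
N = −174 + 83.2 + 6.72 = −84.08 dBm
SNR = P_sig − N = −89.0 − (−84.08) = −4.92 dB → −4.9 dB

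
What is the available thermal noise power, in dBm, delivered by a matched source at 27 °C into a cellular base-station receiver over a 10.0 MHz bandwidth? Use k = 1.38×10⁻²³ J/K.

−103.8 dBm

T = 27 °C + 273.15 = 300.15 K
P_n = kTB = 1.38×10⁻²³ × 300.15 × 1.00×10⁷ = 4.14×10⁻¹⁴ W
In dBm: 10 log₁₀(4.14×10⁻¹⁴ / 10⁻³) = −103.8 dBm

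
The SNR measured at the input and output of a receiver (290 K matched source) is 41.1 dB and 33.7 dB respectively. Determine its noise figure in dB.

NF (dB) = SNR_in(dB) − SNR_out(dB) when the source is at T₀
NF = 41.1 − 33.7 = 7.4 dB

7.4 dB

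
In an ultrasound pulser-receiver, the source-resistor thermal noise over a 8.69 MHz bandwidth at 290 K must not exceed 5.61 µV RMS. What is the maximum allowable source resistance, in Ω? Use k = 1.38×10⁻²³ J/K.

226 Ω

Johnson–Nyquist: V_n = √(4kTRB) ⇒ R = V_n² / (4kTB)
4kTB = 4 × 1.38×10⁻²³ × 290 × 8.69×10⁶ = 1.39×10⁻¹³
R = (5.61×10⁻⁶)² / 1.39×10⁻¹³ = 2.26×10² Ω = 226 Ω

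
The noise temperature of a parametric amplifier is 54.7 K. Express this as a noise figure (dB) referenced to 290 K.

0.750 dB

F = 1 + T_e/T₀ = 1 + 54.7/290 = 1.18862
NF = 10 log₁₀(1.18862) = 0.750 dB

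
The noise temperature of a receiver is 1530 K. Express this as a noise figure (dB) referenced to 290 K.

F = 1 + T_e/T₀ = 1 + 1530/290 = 6.27586
NF = 10 log₁₀(6.27586) = 7.98 dB

7.98 dB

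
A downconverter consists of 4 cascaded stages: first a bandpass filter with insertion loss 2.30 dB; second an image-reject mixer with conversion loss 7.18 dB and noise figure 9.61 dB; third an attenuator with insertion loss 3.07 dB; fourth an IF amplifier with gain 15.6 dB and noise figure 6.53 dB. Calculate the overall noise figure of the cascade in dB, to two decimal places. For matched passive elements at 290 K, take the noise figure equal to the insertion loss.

19.42 dB

Convert to linear (a loss of L dB is a gain of −L dB): F_i = 10^(NF_i/10), G_i = 10^(G_i,dB/10)
  Stage 1: F_1 = 10^(2.30/10) = 1.698, G_1 = 10^(−2.30/10) = 0.5888
  Stage 2: F_2 = 10^(9.61/10) = 9.141, G_2 = 10^(−7.18/10) = 0.1914
  Stage 3: F_3 = 10^(3.07/10) = 2.028, G_3 = 10^(−3.07/10) = 0.4932
  Stage 4: F_4 = 10^(6.53/10) = 4.498, G_4 = 10^(15.6/10) = 36.31
Friis cascade:
  F = 1.698 + (9.141 − 1)/0.5888 + (2.028 − 1)/0.1127 + (4.498 − 1)/0.05559 = 87.56
NF = 10 log₁₀(87.56) = 19.42 dB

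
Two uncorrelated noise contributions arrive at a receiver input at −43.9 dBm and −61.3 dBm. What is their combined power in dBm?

−43.8 dBm

Convert to linear, add, convert back:
P₁ = 4.07×10⁻⁸ W, P₂ = 7.41×10⁻¹⁰ W
P_tot = 4.15×10⁻⁸ W → 10 log₁₀(P_tot / 10⁻³) = −43.8 dBm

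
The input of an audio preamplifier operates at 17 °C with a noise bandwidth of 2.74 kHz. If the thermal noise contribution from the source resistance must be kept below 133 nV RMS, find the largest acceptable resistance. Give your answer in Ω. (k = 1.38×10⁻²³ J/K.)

403 Ω

T = 17 °C + 273.15 = 290.15 K
Johnson–Nyquist: V_n = √(4kTRB) ⇒ R = V_n² / (4kTB)
4kTB = 4 × 1.38×10⁻²³ × 290.15 × 2.74×10³ = 4.39×10⁻¹⁷
R = (1.33×10⁻⁷)² / 4.39×10⁻¹⁷ = 4.03×10² Ω = 403 Ω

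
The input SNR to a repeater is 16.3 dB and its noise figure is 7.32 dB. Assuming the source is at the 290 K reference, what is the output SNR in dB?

By definition F = SNR_in/SNR_out, so in dB: SNR_out = SNR_in − NF
SNR_out = 16.3 − 7.32 = 8.98 dB

8.98 dB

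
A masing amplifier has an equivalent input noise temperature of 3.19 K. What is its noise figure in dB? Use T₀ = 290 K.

F = 1 + T_e/T₀ = 1 + 3.19/290 = 1.011
NF = 10 log₁₀(1.011) = 0.048 dB

0.048 dB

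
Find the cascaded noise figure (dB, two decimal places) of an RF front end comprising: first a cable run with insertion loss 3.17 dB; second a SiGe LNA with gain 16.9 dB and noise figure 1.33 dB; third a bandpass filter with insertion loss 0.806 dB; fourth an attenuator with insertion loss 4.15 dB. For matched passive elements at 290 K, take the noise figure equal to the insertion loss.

Convert to linear (a loss of L dB is a gain of −L dB): F_i = 10^(NF_i/10), G_i = 10^(G_i,dB/10)
  Stage 1: F_1 = 10^(3.17/10) = 2.075, G_1 = 10^(−3.17/10) = 0.4819
  Stage 2: F_2 = 10^(1.33/10) = 1.358, G_2 = 10^(16.9/10) = 48.98
  Stage 3: F_3 = 10^(0.806/10) = 1.204, G_3 = 10^(−0.806/10) = 0.8306
  Stage 4: F_4 = 10^(4.15/10) = 2.600, G_4 = 10^(−4.15/10) = 0.3846
Friis cascade:
  F = 2.075 + (1.358 − 1)/0.4819 + (1.204 − 1)/23.60 + (2.600 − 1)/19.61 = 2.909
NF = 10 log₁₀(2.909) = 4.64 dB

4.64 dB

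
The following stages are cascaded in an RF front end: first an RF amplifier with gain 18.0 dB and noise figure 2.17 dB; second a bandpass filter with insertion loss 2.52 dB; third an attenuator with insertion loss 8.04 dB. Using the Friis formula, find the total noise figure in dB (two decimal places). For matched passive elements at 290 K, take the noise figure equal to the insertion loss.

2.58 dB

Convert to linear (a loss of L dB is a gain of −L dB): F_i = 10^(NF_i/10), G_i = 10^(G_i,dB/10)
  Stage 1: F_1 = 10^(2.17/10) = 1.648, G_1 = 10^(18.0/10) = 63.10
  Stage 2: F_2 = 10^(2.52/10) = 1.786, G_2 = 10^(−2.52/10) = 0.5598
  Stage 3: F_3 = 10^(8.04/10) = 6.368, G_3 = 10^(−8.04/10) = 0.1570
Friis cascade:
  F = 1.648 + (1.786 − 1)/63.10 + (6.368 − 1)/35.32 = 1.813
NF = 10 log₁₀(1.813) = 2.58 dB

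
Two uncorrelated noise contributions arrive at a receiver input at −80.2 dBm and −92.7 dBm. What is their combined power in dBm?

−80.0 dBm

Convert to linear, add, convert back:
P₁ = 9.55×10⁻¹² W, P₂ = 5.37×10⁻¹³ W
P_tot = 1.01×10⁻¹¹ W → 10 log₁₀(P_tot / 10⁻³) = −80.0 dBm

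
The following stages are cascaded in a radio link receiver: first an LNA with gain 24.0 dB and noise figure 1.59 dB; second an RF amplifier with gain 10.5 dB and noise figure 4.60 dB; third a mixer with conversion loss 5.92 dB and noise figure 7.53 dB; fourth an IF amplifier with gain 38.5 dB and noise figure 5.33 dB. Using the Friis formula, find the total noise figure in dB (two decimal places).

1.63 dB

Convert to linear (a loss of L dB is a gain of −L dB): F_i = 10^(NF_i/10), G_i = 10^(G_i,dB/10)
  Stage 1: F_1 = 10^(1.59/10) = 1.442, G_1 = 10^(24.0/10) = 251.2
  Stage 2: F_2 = 10^(4.60/10) = 2.884, G_2 = 10^(10.5/10) = 11.22
  Stage 3: F_3 = 10^(7.53/10) = 5.662, G_3 = 10^(−5.92/10) = 0.2559
  Stage 4: F_4 = 10^(5.33/10) = 3.412, G_4 = 10^(38.5/10) = 7079
Friis cascade:
  F = 1.442 + (2.884 − 1)/251.2 + (5.662 − 1)/2818 + (3.412 − 1)/721.1 = 1.455
NF = 10 log₁₀(1.455) = 1.63 dB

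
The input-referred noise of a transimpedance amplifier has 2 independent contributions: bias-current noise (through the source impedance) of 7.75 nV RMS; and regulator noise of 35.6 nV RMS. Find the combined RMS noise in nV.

36.4 nV

Uncorrelated sources add in power (mean-square): V_tot = √(ΣV_i²)
V_tot = √[(7.75×10⁻⁹)² + (3.56×10⁻⁸)²] = 3.64×10⁻⁸ V = 36.4 nV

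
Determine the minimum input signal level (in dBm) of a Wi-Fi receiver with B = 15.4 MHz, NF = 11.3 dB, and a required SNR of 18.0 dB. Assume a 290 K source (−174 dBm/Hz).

Sensitivity = −174 + 10 log₁₀(B) + NF + SNR_min
= −174 + 71.88 + 11.3 + 18.0
= −72.82 dBm → −72.8 dBm

−72.8 dBm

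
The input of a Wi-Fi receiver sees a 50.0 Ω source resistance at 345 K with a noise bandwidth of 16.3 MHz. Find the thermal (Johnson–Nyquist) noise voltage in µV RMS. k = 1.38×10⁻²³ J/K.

3.94 µV

V_n = √(4kTRB)
4kTRB = 4 × 1.38×10⁻²³ × 345 × 5.00×10¹ × 1.63×10⁷ = 1.55×10⁻¹¹ V²
V_n = √(1.55×10⁻¹¹) = 3.94×10⁻⁶ V = 3.94 µV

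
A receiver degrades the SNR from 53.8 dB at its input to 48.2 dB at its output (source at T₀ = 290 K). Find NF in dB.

NF (dB) = SNR_in(dB) − SNR_out(dB) when the source is at T₀
NF = 53.8 − 48.2 = 5.6 dB

5.6 dB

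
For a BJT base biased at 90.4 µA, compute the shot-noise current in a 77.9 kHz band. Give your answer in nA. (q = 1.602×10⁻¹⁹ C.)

1.50 nA

I_n = √(2qI·B)
2qI·B = 2 × 1.602×10⁻¹⁹ × 9.04×10⁻⁵ × 7.79×10⁴ = 2.26×10⁻¹⁸ A²
I_n = √(2.26×10⁻¹⁸) = 1.50×10⁻⁹ A = 1.50 nA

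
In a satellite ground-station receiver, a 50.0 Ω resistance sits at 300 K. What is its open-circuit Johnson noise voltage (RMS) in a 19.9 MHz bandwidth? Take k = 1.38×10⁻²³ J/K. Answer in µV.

4.06 µV

V_n = √(4kTRB)
4kTRB = 4 × 1.38×10⁻²³ × 300 × 5.00×10¹ × 1.99×10⁷ = 1.65×10⁻¹¹ V²
V_n = √(1.65×10⁻¹¹) = 4.06×10⁻⁶ V = 4.06 µV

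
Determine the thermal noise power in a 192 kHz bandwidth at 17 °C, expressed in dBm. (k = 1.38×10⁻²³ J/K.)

T = 17 °C + 273.15 = 290.15 K
P_n = kTB = 1.38×10⁻²³ × 290.15 × 1.92×10⁵ = 7.69×10⁻¹⁶ W
In dBm: 10 log₁₀(7.69×10⁻¹⁶ / 10⁻³) = −121.1 dBm

−121.1 dBm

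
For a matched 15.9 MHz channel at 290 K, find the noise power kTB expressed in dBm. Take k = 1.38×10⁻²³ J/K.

−102.0 dBm

P_n = kTB = 1.38×10⁻²³ × 290 × 1.59×10⁷ = 6.36×10⁻¹⁴ W
In dBm: 10 log₁₀(6.36×10⁻¹⁴ / 10⁻³) = −102.0 dBm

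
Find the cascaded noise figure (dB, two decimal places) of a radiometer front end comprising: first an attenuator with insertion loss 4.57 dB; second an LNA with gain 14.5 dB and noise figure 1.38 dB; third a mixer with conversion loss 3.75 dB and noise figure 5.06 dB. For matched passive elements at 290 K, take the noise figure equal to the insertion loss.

6.19 dB

Convert to linear (a loss of L dB is a gain of −L dB): F_i = 10^(NF_i/10), G_i = 10^(G_i,dB/10)
  Stage 1: F_1 = 10^(4.57/10) = 2.864, G_1 = 10^(−4.57/10) = 0.3491
  Stage 2: F_2 = 10^(1.38/10) = 1.374, G_2 = 10^(14.5/10) = 28.18
  Stage 3: F_3 = 10^(5.06/10) = 3.206, G_3 = 10^(−3.75/10) = 0.4217
Friis cascade:
  F = 2.864 + (1.374 − 1)/0.3491 + (3.206 − 1)/9.840 = 4.160
NF = 10 log₁₀(4.160) = 6.19 dB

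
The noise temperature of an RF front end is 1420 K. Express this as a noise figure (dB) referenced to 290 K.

7.71 dB

F = 1 + T_e/T₀ = 1 + 1420/290 = 5.89655
NF = 10 log₁₀(5.89655) = 7.71 dB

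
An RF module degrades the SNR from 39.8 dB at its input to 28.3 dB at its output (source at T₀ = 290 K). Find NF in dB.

11.5 dB

NF (dB) = SNR_in(dB) − SNR_out(dB) when the source is at T₀
NF = 39.8 − 28.3 = 11.5 dB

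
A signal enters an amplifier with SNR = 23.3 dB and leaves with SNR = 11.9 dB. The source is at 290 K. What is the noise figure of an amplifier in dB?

NF (dB) = SNR_in(dB) − SNR_out(dB) when the source is at T₀
NF = 23.3 − 11.9 = 11.4 dB

11.4 dB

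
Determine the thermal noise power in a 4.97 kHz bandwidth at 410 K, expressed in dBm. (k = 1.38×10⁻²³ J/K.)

P_n = kTB = 1.38×10⁻²³ × 410 × 4.97×10³ = 2.81×10⁻¹⁷ W
In dBm: 10 log₁₀(2.81×10⁻¹⁷ / 10⁻³) = −135.5 dBm

−135.5 dBm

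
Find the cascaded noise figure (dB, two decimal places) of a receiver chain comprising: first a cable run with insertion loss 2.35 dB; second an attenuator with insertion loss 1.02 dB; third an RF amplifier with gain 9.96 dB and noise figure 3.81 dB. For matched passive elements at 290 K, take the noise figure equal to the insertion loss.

Convert to linear (a loss of L dB is a gain of −L dB): F_i = 10^(NF_i/10), G_i = 10^(G_i,dB/10)
  Stage 1: F_1 = 10^(2.35/10) = 1.718, G_1 = 10^(−2.35/10) = 0.5821
  Stage 2: F_2 = 10^(1.02/10) = 1.265, G_2 = 10^(−1.02/10) = 0.7907
  Stage 3: F_3 = 10^(3.81/10) = 2.404, G_3 = 10^(9.96/10) = 9.908
Friis cascade:
  F = 1.718 + (1.265 − 1)/0.5821 + (2.404 − 1)/0.4603 = 5.224
NF = 10 log₁₀(5.224) = 7.18 dB

7.18 dB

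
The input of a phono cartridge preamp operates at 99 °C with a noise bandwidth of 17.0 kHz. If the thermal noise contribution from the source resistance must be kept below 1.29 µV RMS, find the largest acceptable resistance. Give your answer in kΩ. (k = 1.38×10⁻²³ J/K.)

T = 99 °C + 273.15 = 372.15 K
Johnson–Nyquist: V_n = √(4kTRB) ⇒ R = V_n² / (4kTB)
4kTB = 4 × 1.38×10⁻²³ × 372.15 × 1.70×10⁴ = 3.49×10⁻¹⁶
R = (1.29×10⁻⁶)² / 3.49×10⁻¹⁶ = 4.77×10³ Ω = 4.77 kΩ

4.77 kΩ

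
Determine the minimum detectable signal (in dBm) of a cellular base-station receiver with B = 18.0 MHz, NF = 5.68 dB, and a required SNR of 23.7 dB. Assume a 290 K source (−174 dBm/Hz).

−72.1 dBm

Sensitivity = −174 + 10 log₁₀(B) + NF + SNR_min
= −174 + 72.55 + 5.68 + 23.7
= −72.07 dBm → −72.1 dBm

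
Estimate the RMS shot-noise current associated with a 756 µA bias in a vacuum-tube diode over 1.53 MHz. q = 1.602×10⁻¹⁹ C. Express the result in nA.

I_n = √(2qI·B)
2qI·B = 2 × 1.602×10⁻¹⁹ × 7.56×10⁻⁴ × 1.53×10⁶ = 3.71×10⁻¹⁶ A²
I_n = √(3.71×10⁻¹⁶) = 1.93×10⁻⁸ A = 19.3 nA

19.3 nA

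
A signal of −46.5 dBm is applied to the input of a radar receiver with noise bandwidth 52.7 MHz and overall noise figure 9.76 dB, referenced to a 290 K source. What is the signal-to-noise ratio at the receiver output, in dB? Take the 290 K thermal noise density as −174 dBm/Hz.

Noise floor: N = −174 + 10 log₁₀(B) + NF
10 log₁₀(5.27×10⁷) = 77.22 dB
N = −174 + 77.22 + 9.76 = −87.02 dBm
SNR = P_sig − N = −46.5 − (−87.02) = 40.52 dB → 40.5 dB

40.5 dB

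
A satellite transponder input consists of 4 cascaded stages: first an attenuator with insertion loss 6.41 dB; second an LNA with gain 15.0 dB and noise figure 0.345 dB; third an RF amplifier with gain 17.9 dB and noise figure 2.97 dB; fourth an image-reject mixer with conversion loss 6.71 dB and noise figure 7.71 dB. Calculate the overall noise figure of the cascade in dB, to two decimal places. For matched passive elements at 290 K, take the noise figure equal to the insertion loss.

Convert to linear (a loss of L dB is a gain of −L dB): F_i = 10^(NF_i/10), G_i = 10^(G_i,dB/10)
  Stage 1: F_1 = 10^(6.41/10) = 4.375, G_1 = 10^(−6.41/10) = 0.2286
  Stage 2: F_2 = 10^(0.345/10) = 1.083, G_2 = 10^(15.0/10) = 31.62
  Stage 3: F_3 = 10^(2.97/10) = 1.982, G_3 = 10^(17.9/10) = 61.66
  Stage 4: F_4 = 10^(7.71/10) = 5.902, G_4 = 10^(−6.71/10) = 0.2133
Friis cascade:
  F = 4.375 + (1.083 − 1)/0.2286 + (1.982 − 1)/7.228 + (5.902 − 1)/445.7 = 4.884
NF = 10 log₁₀(4.884) = 6.89 dB

6.89 dB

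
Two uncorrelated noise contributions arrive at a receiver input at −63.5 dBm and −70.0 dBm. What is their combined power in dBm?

−62.6 dBm

Convert to linear, add, convert back:
P₁ = 4.47×10⁻¹⁰ W, P₂ = 1.00×10⁻¹⁰ W
P_tot = 5.47×10⁻¹⁰ W → 10 log₁₀(P_tot / 10⁻³) = −62.6 dBm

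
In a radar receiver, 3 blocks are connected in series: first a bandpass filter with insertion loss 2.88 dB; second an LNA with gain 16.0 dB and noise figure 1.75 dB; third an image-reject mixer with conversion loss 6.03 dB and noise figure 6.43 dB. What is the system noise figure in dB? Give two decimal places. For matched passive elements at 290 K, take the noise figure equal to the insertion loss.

4.87 dB

Convert to linear (a loss of L dB is a gain of −L dB): F_i = 10^(NF_i/10), G_i = 10^(G_i,dB/10)
  Stage 1: F_1 = 10^(2.88/10) = 1.941, G_1 = 10^(−2.88/10) = 0.5152
  Stage 2: F_2 = 10^(1.75/10) = 1.496, G_2 = 10^(16.0/10) = 39.81
  Stage 3: F_3 = 10^(6.43/10) = 4.395, G_3 = 10^(−6.03/10) = 0.2495
Friis cascade:
  F = 1.941 + (1.496 − 1)/0.5152 + (4.395 − 1)/20.51 = 3.070
NF = 10 log₁₀(3.070) = 4.87 dB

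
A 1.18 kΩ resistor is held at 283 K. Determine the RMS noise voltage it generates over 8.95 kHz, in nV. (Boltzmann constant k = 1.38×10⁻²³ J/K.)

V_n = √(4kTRB)
4kTRB = 4 × 1.38×10⁻²³ × 283 × 1.18×10³ × 8.95×10³ = 1.65×10⁻¹³ V²
V_n = √(1.65×10⁻¹³) = 4.06×10⁻⁷ V = 406 nV

406 nV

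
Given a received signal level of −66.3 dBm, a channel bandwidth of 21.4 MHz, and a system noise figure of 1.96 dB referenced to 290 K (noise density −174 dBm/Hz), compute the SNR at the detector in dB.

Noise floor: N = −174 + 10 log₁₀(B) + NF
10 log₁₀(2.14×10⁷) = 73.3 dB
N = −174 + 73.3 + 1.96 = −98.74 dBm
SNR = P_sig − N = −66.3 − (−98.74) = 32.44 dB → 32.4 dB

32.4 dB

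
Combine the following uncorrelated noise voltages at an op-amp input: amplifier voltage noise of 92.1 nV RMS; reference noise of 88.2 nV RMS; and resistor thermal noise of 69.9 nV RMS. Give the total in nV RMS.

Uncorrelated sources add in power (mean-square): V_tot = √(ΣV_i²)
V_tot = √[(9.21×10⁻⁸)² + (8.82×10⁻⁸)² + (6.99×10⁻⁸)²] = 1.45×10⁻⁷ V = 145 nV

145 nV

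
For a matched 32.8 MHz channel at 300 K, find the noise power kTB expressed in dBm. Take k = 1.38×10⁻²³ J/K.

P_n = kTB = 1.38×10⁻²³ × 300 × 3.28×10⁷ = 1.36×10⁻¹³ W
In dBm: 10 log₁₀(1.36×10⁻¹³ / 10⁻³) = −98.7 dBm

−98.7 dBm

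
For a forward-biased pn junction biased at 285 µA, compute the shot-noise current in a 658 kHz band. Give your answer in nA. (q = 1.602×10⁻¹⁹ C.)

7.75 nA

I_n = √(2qI·B)
2qI·B = 2 × 1.602×10⁻¹⁹ × 2.85×10⁻⁴ × 6.58×10⁵ = 6.01×10⁻¹⁷ A²
I_n = √(6.01×10⁻¹⁷) = 7.75×10⁻⁹ A = 7.75 nA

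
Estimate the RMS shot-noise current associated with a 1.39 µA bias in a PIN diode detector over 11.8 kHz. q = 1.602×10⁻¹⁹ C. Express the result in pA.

72.5 pA

I_n = √(2qI·B)
2qI·B = 2 × 1.602×10⁻¹⁹ × 1.39×10⁻⁶ × 1.18×10⁴ = 5.26×10⁻²¹ A²
I_n = √(5.26×10⁻²¹) = 7.25×10⁻¹¹ A = 72.5 pA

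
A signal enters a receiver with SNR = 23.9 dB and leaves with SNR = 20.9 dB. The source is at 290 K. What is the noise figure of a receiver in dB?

NF (dB) = SNR_in(dB) − SNR_out(dB) when the source is at T₀
NF = 23.9 − 20.9 = 3.0 dB

3.0 dB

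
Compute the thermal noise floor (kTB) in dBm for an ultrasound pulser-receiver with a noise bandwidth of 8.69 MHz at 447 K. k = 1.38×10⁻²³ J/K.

−102.7 dBm

P_n = kTB = 1.38×10⁻²³ × 447 × 8.69×10⁶ = 5.36×10⁻¹⁴ W
In dBm: 10 log₁₀(5.36×10⁻¹⁴ / 10⁻³) = −102.7 dBm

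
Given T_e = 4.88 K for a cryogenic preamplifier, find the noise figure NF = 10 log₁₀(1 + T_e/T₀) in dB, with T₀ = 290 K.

F = 1 + T_e/T₀ = 1 + 4.88/290 = 1.01683
NF = 10 log₁₀(1.01683) = 0.072 dB

0.072 dB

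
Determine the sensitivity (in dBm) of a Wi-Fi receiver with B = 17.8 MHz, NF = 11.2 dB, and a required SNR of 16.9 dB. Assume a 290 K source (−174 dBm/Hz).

Sensitivity = −174 + 10 log₁₀(B) + NF + SNR_min
= −174 + 72.5 + 11.2 + 16.9
= −73.4 dBm → −73.4 dBm

−73.4 dBm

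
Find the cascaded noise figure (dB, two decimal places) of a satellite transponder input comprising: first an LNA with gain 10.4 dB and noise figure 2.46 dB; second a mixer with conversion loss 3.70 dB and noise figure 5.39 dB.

2.98 dB

Convert to linear (a loss of L dB is a gain of −L dB): F_i = 10^(NF_i/10), G_i = 10^(G_i,dB/10)
  Stage 1: F_1 = 10^(2.46/10) = 1.762, G_1 = 10^(10.4/10) = 10.96
  Stage 2: F_2 = 10^(5.39/10) = 3.459, G_2 = 10^(−3.70/10) = 0.4266
Friis cascade:
  F = 1.762 + (3.459 − 1)/10.96 = 1.986
NF = 10 log₁₀(1.986) = 2.98 dB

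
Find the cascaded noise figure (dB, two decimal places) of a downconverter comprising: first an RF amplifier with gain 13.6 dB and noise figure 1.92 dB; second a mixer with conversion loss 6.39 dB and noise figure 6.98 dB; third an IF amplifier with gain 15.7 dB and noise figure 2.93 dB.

2.82 dB

Convert to linear (a loss of L dB is a gain of −L dB): F_i = 10^(NF_i/10), G_i = 10^(G_i,dB/10)
  Stage 1: F_1 = 10^(1.92/10) = 1.556, G_1 = 10^(13.6/10) = 22.91
  Stage 2: F_2 = 10^(6.98/10) = 4.989, G_2 = 10^(−6.39/10) = 0.2296
  Stage 3: F_3 = 10^(2.93/10) = 1.963, G_3 = 10^(15.7/10) = 37.15
Friis cascade:
  F = 1.556 + (4.989 − 1)/22.91 + (1.963 − 1)/5.260 = 1.913
NF = 10 log₁₀(1.913) = 2.82 dB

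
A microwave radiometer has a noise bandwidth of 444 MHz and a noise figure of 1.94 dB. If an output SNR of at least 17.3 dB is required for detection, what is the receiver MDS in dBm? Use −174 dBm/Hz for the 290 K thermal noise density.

Sensitivity = −174 + 10 log₁₀(B) + NF + SNR_min
= −174 + 86.47 + 1.94 + 17.3
= −68.29 dBm → −68.3 dBm

−68.3 dBm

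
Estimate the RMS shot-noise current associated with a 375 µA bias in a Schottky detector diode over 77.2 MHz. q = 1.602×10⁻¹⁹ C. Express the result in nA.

I_n = √(2qI·B)
2qI·B = 2 × 1.602×10⁻¹⁹ × 3.75×10⁻⁴ × 7.72×10⁷ = 9.28×10⁻¹⁵ A²
I_n = √(9.28×10⁻¹⁵) = 9.63×10⁻⁸ A = 96.3 nA

96.3 nA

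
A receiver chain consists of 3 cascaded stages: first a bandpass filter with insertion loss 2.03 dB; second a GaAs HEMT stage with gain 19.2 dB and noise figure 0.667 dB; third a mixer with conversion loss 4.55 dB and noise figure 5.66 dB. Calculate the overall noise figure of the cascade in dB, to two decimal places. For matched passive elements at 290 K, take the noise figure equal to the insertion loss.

2.82 dB

Convert to linear (a loss of L dB is a gain of −L dB): F_i = 10^(NF_i/10), G_i = 10^(G_i,dB/10)
  Stage 1: F_1 = 10^(2.03/10) = 1.596, G_1 = 10^(−2.03/10) = 0.6266
  Stage 2: F_2 = 10^(0.667/10) = 1.166, G_2 = 10^(19.2/10) = 83.18
  Stage 3: F_3 = 10^(5.66/10) = 3.681, G_3 = 10^(−4.55/10) = 0.3508
Friis cascade:
  F = 1.596 + (1.166 − 1)/0.6266 + (3.681 − 1)/52.12 = 1.912
NF = 10 log₁₀(1.912) = 2.82 dB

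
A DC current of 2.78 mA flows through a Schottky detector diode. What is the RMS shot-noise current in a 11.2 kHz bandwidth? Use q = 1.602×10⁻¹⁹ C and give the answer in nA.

I_n = √(2qI·B)
2qI·B = 2 × 1.602×10⁻¹⁹ × 2.78×10⁻³ × 1.12×10⁴ = 9.98×10⁻¹⁸ A²
I_n = √(9.98×10⁻¹⁸) = 3.16×10⁻⁹ A = 3.16 nA

3.16 nA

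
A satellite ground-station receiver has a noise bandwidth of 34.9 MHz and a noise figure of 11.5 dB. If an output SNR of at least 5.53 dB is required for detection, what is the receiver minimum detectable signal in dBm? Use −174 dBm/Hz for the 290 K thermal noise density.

Sensitivity = −174 + 10 log₁₀(B) + NF + SNR_min
= −174 + 75.43 + 11.5 + 5.53
= −81.54 dBm → −81.5 dBm

−81.5 dBm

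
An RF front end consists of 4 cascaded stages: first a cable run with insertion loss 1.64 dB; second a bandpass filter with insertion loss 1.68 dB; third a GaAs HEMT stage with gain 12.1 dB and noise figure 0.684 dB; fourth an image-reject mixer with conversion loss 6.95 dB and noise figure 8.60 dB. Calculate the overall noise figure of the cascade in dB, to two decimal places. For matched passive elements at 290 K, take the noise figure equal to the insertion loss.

5.24 dB

Convert to linear (a loss of L dB is a gain of −L dB): F_i = 10^(NF_i/10), G_i = 10^(G_i,dB/10)
  Stage 1: F_1 = 10^(1.64/10) = 1.459, G_1 = 10^(−1.64/10) = 0.6855
  Stage 2: F_2 = 10^(1.68/10) = 1.472, G_2 = 10^(−1.68/10) = 0.6792
  Stage 3: F_3 = 10^(0.684/10) = 1.171, G_3 = 10^(12.1/10) = 16.22
  Stage 4: F_4 = 10^(8.60/10) = 7.244, G_4 = 10^(−6.95/10) = 0.2018
Friis cascade:
  F = 1.459 + (1.472 − 1)/0.6855 + (1.171 − 1)/0.4656 + (7.244 − 1)/7.551 = 3.341
NF = 10 log₁₀(3.341) = 5.24 dB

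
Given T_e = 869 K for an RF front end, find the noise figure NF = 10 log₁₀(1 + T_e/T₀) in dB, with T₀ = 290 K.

6.02 dB

F = 1 + T_e/T₀ = 1 + 869/290 = 3.99655
NF = 10 log₁₀(3.99655) = 6.02 dB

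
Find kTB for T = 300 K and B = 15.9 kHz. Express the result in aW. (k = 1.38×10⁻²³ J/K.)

65.8 aW

P_n = kTB = 1.38×10⁻²³ × 300 × 1.59×10⁴ = 6.58×10⁻¹⁷ W = 65.8 aW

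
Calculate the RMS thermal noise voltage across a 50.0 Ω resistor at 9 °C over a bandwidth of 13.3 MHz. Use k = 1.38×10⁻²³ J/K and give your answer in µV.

T = 9 °C + 273.15 = 282.15 K
V_n = √(4kTRB)
4kTRB = 4 × 1.38×10⁻²³ × 282.15 × 5.00×10¹ × 1.33×10⁷ = 1.04×10⁻¹¹ V²
V_n = √(1.04×10⁻¹¹) = 3.22×10⁻⁶ V = 3.22 µV

3.22 µV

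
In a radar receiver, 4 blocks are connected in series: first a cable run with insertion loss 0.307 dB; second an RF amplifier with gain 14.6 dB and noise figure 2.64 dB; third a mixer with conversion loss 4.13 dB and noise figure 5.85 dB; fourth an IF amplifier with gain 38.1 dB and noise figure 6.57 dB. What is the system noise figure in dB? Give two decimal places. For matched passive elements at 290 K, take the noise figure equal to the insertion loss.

3.83 dB

Convert to linear (a loss of L dB is a gain of −L dB): F_i = 10^(NF_i/10), G_i = 10^(G_i,dB/10)
  Stage 1: F_1 = 10^(0.307/10) = 1.073, G_1 = 10^(−0.307/10) = 0.9318
  Stage 2: F_2 = 10^(2.64/10) = 1.837, G_2 = 10^(14.6/10) = 28.84
  Stage 3: F_3 = 10^(5.85/10) = 3.846, G_3 = 10^(−4.13/10) = 0.3864
  Stage 4: F_4 = 10^(6.57/10) = 4.539, G_4 = 10^(38.1/10) = 6457
Friis cascade:
  F = 1.073 + (1.837 − 1)/0.9318 + (3.846 − 1)/26.87 + (4.539 − 1)/10.38 = 2.418
NF = 10 log₁₀(2.418) = 3.83 dB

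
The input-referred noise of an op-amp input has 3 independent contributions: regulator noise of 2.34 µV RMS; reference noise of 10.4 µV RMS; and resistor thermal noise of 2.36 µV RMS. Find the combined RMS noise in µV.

10.9 µV

Uncorrelated sources add in power (mean-square): V_tot = √(ΣV_i²)
V_tot = √[(2.34×10⁻⁶)² + (1.04×10⁻⁵)² + (2.36×10⁻⁶)²] = 1.09×10⁻⁵ V = 10.9 µV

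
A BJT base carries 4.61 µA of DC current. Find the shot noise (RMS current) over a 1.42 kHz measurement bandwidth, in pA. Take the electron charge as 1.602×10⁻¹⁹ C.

45.8 pA

I_n = √(2qI·B)
2qI·B = 2 × 1.602×10⁻¹⁹ × 4.61×10⁻⁶ × 1.42×10³ = 2.10×10⁻²¹ A²
I_n = √(2.10×10⁻²¹) = 4.58×10⁻¹¹ A = 45.8 pA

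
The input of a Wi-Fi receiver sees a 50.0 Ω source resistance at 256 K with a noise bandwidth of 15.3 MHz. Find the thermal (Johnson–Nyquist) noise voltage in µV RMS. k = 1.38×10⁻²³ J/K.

V_n = √(4kTRB)
4kTRB = 4 × 1.38×10⁻²³ × 256 × 5.00×10¹ × 1.53×10⁷ = 1.08×10⁻¹¹ V²
V_n = √(1.08×10⁻¹¹) = 3.29×10⁻⁶ V = 3.29 µV

3.29 µV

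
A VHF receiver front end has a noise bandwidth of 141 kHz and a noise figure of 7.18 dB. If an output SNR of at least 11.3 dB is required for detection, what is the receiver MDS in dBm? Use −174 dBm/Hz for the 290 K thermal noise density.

Sensitivity = −174 + 10 log₁₀(B) + NF + SNR_min
= −174 + 51.49 + 7.18 + 11.3
= −104.03 dBm → −104.0 dBm

−104.0 dBm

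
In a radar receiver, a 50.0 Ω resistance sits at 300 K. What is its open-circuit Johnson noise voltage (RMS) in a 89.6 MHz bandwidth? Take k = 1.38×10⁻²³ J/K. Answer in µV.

V_n = √(4kTRB)
4kTRB = 4 × 1.38×10⁻²³ × 300 × 5.00×10¹ × 8.96×10⁷ = 7.42×10⁻¹¹ V²
V_n = √(7.42×10⁻¹¹) = 8.61×10⁻⁶ V = 8.61 µV

8.61 µV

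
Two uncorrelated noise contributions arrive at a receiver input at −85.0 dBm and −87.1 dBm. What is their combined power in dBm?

Convert to linear, add, convert back:
P₁ = 3.16×10⁻¹² W, P₂ = 1.95×10⁻¹² W
P_tot = 5.11×10⁻¹² W → 10 log₁₀(P_tot / 10⁻³) = −82.9 dBm

−82.9 dBm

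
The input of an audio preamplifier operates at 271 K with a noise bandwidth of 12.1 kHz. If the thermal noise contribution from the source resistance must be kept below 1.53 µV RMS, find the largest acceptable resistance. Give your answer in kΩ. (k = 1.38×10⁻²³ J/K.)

Johnson–Nyquist: V_n = √(4kTRB) ⇒ R = V_n² / (4kTB)
4kTB = 4 × 1.38×10⁻²³ × 271 × 1.21×10⁴ = 1.81×10⁻¹⁶
R = (1.53×10⁻⁶)² / 1.81×10⁻¹⁶ = 1.29×10⁴ Ω = 12.9 kΩ

12.9 kΩ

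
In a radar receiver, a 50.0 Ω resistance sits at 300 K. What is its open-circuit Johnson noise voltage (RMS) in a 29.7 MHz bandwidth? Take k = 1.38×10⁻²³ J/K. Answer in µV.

4.96 µV

V_n = √(4kTRB)
4kTRB = 4 × 1.38×10⁻²³ × 300 × 5.00×10¹ × 2.97×10⁷ = 2.46×10⁻¹¹ V²
V_n = √(2.46×10⁻¹¹) = 4.96×10⁻⁶ V = 4.96 µV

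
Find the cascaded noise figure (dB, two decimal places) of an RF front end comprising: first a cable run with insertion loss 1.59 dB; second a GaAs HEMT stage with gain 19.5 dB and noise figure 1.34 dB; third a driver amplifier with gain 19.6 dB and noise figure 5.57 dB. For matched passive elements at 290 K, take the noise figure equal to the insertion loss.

3.02 dB

Convert to linear (a loss of L dB is a gain of −L dB): F_i = 10^(NF_i/10), G_i = 10^(G_i,dB/10)
  Stage 1: F_1 = 10^(1.59/10) = 1.442, G_1 = 10^(−1.59/10) = 0.6934
  Stage 2: F_2 = 10^(1.34/10) = 1.361, G_2 = 10^(19.5/10) = 89.13
  Stage 3: F_3 = 10^(5.57/10) = 3.606, G_3 = 10^(19.6/10) = 91.20
Friis cascade:
  F = 1.442 + (1.361 − 1)/0.6934 + (3.606 − 1)/61.80 = 2.006
NF = 10 log₁₀(2.006) = 3.02 dB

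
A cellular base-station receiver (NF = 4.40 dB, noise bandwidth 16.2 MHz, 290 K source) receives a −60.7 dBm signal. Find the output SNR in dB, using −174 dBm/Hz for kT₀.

36.8 dB

Noise floor: N = −174 + 10 log₁₀(B) + NF
10 log₁₀(1.62×10⁷) = 72.1 dB
N = −174 + 72.1 + 4.40 = −97.50 dBm
SNR = P_sig − N = −60.7 − (−97.50) = 36.80 dB → 36.8 dB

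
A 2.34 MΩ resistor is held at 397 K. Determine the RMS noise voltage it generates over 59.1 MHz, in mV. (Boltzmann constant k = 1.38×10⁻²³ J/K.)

V_n = √(4kTRB)
4kTRB = 4 × 1.38×10⁻²³ × 397 × 2.34×10⁶ × 5.91×10⁷ = 3.03×10⁻⁶ V²
V_n = √(3.03×10⁻⁶) = 1.74×10⁻³ V = 1.74 mV

1.74 mV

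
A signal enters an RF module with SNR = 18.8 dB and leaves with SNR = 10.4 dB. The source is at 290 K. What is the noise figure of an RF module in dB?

NF (dB) = SNR_in(dB) − SNR_out(dB) when the source is at T₀
NF = 18.8 − 10.4 = 8.4 dB

8.4 dB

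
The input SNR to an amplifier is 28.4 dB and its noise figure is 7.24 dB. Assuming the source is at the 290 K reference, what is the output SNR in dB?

By definition F = SNR_in/SNR_out, so in dB: SNR_out = SNR_in − NF
SNR_out = 28.4 − 7.24 = 21.16 dB

21.16 dB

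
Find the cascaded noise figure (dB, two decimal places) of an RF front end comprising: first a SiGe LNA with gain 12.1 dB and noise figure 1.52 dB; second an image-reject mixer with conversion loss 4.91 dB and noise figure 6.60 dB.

2.15 dB

Convert to linear (a loss of L dB is a gain of −L dB): F_i = 10^(NF_i/10), G_i = 10^(G_i,dB/10)
  Stage 1: F_1 = 10^(1.52/10) = 1.419, G_1 = 10^(12.1/10) = 16.22
  Stage 2: F_2 = 10^(6.60/10) = 4.571, G_2 = 10^(−4.91/10) = 0.3228
Friis cascade:
  F = 1.419 + (4.571 − 1)/16.22 = 1.639
NF = 10 log₁₀(1.639) = 2.15 dB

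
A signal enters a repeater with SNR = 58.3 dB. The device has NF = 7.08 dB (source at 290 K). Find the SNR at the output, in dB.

51.22 dB

By definition F = SNR_in/SNR_out, so in dB: SNR_out = SNR_in − NF
SNR_out = 58.3 − 7.08 = 51.22 dB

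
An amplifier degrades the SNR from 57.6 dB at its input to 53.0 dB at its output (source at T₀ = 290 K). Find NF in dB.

NF (dB) = SNR_in(dB) − SNR_out(dB) when the source is at T₀
NF = 57.6 − 53.0 = 4.6 dB

4.6 dB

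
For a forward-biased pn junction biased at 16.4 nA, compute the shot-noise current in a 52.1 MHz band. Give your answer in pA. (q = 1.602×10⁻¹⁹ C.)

I_n = √(2qI·B)
2qI·B = 2 × 1.602×10⁻¹⁹ × 1.64×10⁻⁸ × 5.21×10⁷ = 2.74×10⁻¹⁹ A²
I_n = √(2.74×10⁻¹⁹) = 5.23×10⁻¹⁰ A = 523 pA

523 pA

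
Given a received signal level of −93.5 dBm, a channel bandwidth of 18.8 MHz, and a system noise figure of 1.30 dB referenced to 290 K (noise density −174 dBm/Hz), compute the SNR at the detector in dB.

6.5 dB

Noise floor: N = −174 + 10 log₁₀(B) + NF
10 log₁₀(1.88×10⁷) = 72.74 dB
N = −174 + 72.74 + 1.30 = −99.96 dBm
SNR = P_sig − N = −93.5 − (−99.96) = 6.46 dB → 6.5 dB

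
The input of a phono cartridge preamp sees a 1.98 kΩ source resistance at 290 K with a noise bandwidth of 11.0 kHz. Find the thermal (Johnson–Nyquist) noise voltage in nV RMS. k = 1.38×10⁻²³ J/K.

V_n = √(4kTRB)
4kTRB = 4 × 1.38×10⁻²³ × 290 × 1.98×10³ × 1.10×10⁴ = 3.49×10⁻¹³ V²
V_n = √(3.49×10⁻¹³) = 5.90×10⁻⁷ V = 590 nV

590 nV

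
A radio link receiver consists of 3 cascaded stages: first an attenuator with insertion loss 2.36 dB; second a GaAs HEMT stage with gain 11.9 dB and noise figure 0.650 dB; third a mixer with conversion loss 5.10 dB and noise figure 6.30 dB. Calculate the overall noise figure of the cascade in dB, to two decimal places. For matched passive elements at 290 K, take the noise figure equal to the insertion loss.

Convert to linear (a loss of L dB is a gain of −L dB): F_i = 10^(NF_i/10), G_i = 10^(G_i,dB/10)
  Stage 1: F_1 = 10^(2.36/10) = 1.722, G_1 = 10^(−2.36/10) = 0.5808
  Stage 2: F_2 = 10^(0.650/10) = 1.161, G_2 = 10^(11.9/10) = 15.49
  Stage 3: F_3 = 10^(6.30/10) = 4.266, G_3 = 10^(−5.10/10) = 0.3090
Friis cascade:
  F = 1.722 + (1.161 − 1)/0.5808 + (4.266 − 1)/8.995 = 2.363
NF = 10 log₁₀(2.363) = 3.73 dB

3.73 dB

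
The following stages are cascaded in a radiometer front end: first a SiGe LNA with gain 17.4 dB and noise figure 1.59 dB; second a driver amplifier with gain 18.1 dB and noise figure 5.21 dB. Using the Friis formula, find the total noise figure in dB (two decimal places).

1.72 dB

Convert to linear (a loss of L dB is a gain of −L dB): F_i = 10^(NF_i/10), G_i = 10^(G_i,dB/10)
  Stage 1: F_1 = 10^(1.59/10) = 1.442, G_1 = 10^(17.4/10) = 54.95
  Stage 2: F_2 = 10^(5.21/10) = 3.319, G_2 = 10^(18.1/10) = 64.57
Friis cascade:
  F = 1.442 + (3.319 − 1)/54.95 = 1.484
NF = 10 log₁₀(1.484) = 1.72 dB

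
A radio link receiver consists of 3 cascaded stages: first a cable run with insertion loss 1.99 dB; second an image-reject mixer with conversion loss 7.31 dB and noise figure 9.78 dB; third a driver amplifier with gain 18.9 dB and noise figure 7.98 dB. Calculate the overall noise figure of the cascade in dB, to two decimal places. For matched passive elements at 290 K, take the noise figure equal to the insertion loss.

Convert to linear (a loss of L dB is a gain of −L dB): F_i = 10^(NF_i/10), G_i = 10^(G_i,dB/10)
  Stage 1: F_1 = 10^(1.99/10) = 1.581, G_1 = 10^(−1.99/10) = 0.6324
  Stage 2: F_2 = 10^(9.78/10) = 9.506, G_2 = 10^(−7.31/10) = 0.1858
  Stage 3: F_3 = 10^(7.98/10) = 6.281, G_3 = 10^(18.9/10) = 77.62
Friis cascade:
  F = 1.581 + (9.506 − 1)/0.6324 + (6.281 − 1)/0.1175 = 59.98
NF = 10 log₁₀(59.98) = 17.78 dB

17.78 dB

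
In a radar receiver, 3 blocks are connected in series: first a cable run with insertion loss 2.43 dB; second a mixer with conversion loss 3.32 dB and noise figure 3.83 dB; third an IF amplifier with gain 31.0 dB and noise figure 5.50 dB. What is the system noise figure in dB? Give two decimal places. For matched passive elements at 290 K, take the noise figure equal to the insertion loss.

Convert to linear (a loss of L dB is a gain of −L dB): F_i = 10^(NF_i/10), G_i = 10^(G_i,dB/10)
  Stage 1: F_1 = 10^(2.43/10) = 1.750, G_1 = 10^(−2.43/10) = 0.5715
  Stage 2: F_2 = 10^(3.83/10) = 2.415, G_2 = 10^(−3.32/10) = 0.4656
  Stage 3: F_3 = 10^(5.50/10) = 3.548, G_3 = 10^(31.0/10) = 1259
Friis cascade:
  F = 1.750 + (2.415 − 1)/0.5715 + (3.548 − 1)/0.2661 = 13.80
NF = 10 log₁₀(13.80) = 11.40 dB

11.40 dB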